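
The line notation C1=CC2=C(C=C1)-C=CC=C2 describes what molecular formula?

C10H8

Heavy atoms from the SMILES: 10 C.
Implicit hydrogens by atom environment:
  8 × C (aromatic): 1 H each → 8
  2 × C (aromatic): no H
  Total hydrogens = 8.
Molecular formula: C10H8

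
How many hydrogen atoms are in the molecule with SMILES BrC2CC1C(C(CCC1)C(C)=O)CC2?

19

Hydrogens are implicit in SMILES; fill each atom to its normal valence:
  6 × C: 2 H each → 12
  4 × C: 1 H each → 4
  1 × Br: no H
  1 × C: 3 H
  1 × C: no H
  1 × O: no H
  Total hydrogens = 19.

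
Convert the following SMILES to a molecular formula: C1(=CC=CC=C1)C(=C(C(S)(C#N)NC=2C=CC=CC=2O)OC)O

Heavy atoms from the SMILES: 17 C, 2 N, 3 O, 1 S.
Implicit hydrogens by atom environment:
  9 × C (aromatic): 1 H each → 9
  4 × C: no H
  3 × C (aromatic): no H
  2 × O: 1 H each → 2
  1 × C: 3 H
  1 × N: 1 H
  1 × N: no H
  1 × O: no H
  1 × S: 1 H
  Total hydrogens = 16.
Molecular formula: C17H16N2O3S

C17H16N2O3S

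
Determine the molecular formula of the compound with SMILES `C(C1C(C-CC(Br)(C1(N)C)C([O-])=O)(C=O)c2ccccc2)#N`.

C16H16BrN2O3-

Heavy atoms from the SMILES: 1 Br, 16 C, 2 N, 3 O.
Implicit hydrogens by atom environment:
  5 × C (aromatic): 1 H each → 5
  5 × C: no H
  2 × C: 2 H each → 4
  2 × C: 1 H each → 2
  2 × O: no H
  1 × Br: no H
  1 × C: 3 H
  1 × C (aromatic): no H
  1 × N: 2 H
  1 × N: no H
  1 × O (charge -1): no H
  Total hydrogens = 16.
Net charge -1.
Molecular formula: C16H16BrN2O3-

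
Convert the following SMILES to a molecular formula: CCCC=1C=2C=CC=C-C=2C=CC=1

Heavy atoms from the SMILES: 13 C.
Implicit hydrogens by atom environment:
  7 × C (aromatic): 1 H each → 7
  3 × C (aromatic): no H
  2 × C: 2 H each → 4
  1 × C: 3 H
  Total hydrogens = 14.
Molecular formula: C13H14

C13H14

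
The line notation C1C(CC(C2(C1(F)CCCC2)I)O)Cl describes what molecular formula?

C10H15ClFIO

Heavy atoms from the SMILES: 10 C, 1 Cl, 1 F, 1 I, 1 O.
Implicit hydrogens by atom environment:
  6 × C: 2 H each → 12
  2 × C: 1 H each → 2
  2 × C: no H
  1 × Cl: no H
  1 × F: no H
  1 × I: no H
  1 × O: 1 H
  Total hydrogens = 15.
Molecular formula: C10H15ClFIO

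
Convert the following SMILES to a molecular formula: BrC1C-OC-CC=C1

Heavy atoms from the SMILES: 1 Br, 6 C, 1 O.
Implicit hydrogens by atom environment:
  3 × C: 2 H each → 6
  3 × C: 1 H each → 3
  1 × Br: no H
  1 × O: no H
  Total hydrogens = 9.
Molecular formula: C6H9BrO

C6H9BrO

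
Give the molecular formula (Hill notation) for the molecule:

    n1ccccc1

C5H5N

Heavy atoms from the SMILES: 5 C, 1 N.
Implicit hydrogens by atom environment:
  5 × C (aromatic): 1 H each → 5
  1 × N (aromatic): no H
  Total hydrogens = 5.
Molecular formula: C5H5N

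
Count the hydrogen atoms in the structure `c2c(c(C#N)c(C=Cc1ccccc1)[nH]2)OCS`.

Hydrogens are implicit in SMILES; fill each atom to its normal valence:
  6 × C (aromatic): 1 H each → 6
  4 × C (aromatic): no H
  2 × C: 1 H each → 2
  1 × C: 2 H
  1 × C: no H
  1 × N (aromatic): 1 H
  1 × N: no H
  1 × O: no H
  1 × S: 1 H
  Total hydrogens = 12.

12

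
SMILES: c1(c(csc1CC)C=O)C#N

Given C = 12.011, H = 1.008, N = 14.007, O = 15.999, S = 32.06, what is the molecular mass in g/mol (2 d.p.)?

165.21

Molecular formula: C8H7NOS.
M = 8×12.011 + 7×1.008 + 1×14.007 + 1×15.999 + 1×32.06 = 165.21 g/mol.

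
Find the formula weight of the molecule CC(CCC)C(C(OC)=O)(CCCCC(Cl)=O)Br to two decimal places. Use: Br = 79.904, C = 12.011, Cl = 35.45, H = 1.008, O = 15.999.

Molecular formula: C13H22BrClO3.
M = 1×79.904 + 13×12.011 + 1×35.45 + 22×1.008 + 3×15.999 = 341.67 g/mol.

341.67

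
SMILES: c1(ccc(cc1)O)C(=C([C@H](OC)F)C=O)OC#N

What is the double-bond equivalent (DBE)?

8

Molecular formula from the SMILES: C12H10FNO4.
DoU = (2C + 2 + N − H − X)/2 = (2·12 + 2 + 1 − 10 − 1)/2 = 16/2 = 8.
(Structurally: 1 ring(s) + 7 π bond(s) = 8.)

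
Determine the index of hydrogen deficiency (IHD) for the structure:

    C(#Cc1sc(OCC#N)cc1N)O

Molecular formula from the SMILES: C8H6N2O2S.
DoU = (2C + 2 + N − H − X)/2 = (2·8 + 2 + 2 − 6 − 0)/2 = 14/2 = 7.
(Structurally: 1 ring(s) + 6 π bond(s) = 7.)

7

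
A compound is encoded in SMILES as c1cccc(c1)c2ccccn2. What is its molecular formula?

C11H9N

Heavy atoms from the SMILES: 11 C, 1 N.
Implicit hydrogens by atom environment:
  9 × C (aromatic): 1 H each → 9
  2 × C (aromatic): no H
  1 × N (aromatic): no H
  Total hydrogens = 9.
Molecular formula: C11H9N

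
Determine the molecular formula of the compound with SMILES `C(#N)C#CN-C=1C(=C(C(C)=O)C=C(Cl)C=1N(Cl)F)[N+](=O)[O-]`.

C11H5Cl2FN4O3

Heavy atoms from the SMILES: 11 C, 2 Cl, 1 F, 4 N, 3 O.
Implicit hydrogens by atom environment:
  5 × C (aromatic): no H
  4 × C: no H
  2 × Cl: no H
  2 × N: no H
  2 × O: no H
  1 × C: 3 H
  1 × C (aromatic): 1 H
  1 × F: no H
  1 × N: 1 H
  1 × N (charge +1): no H
  1 × O (charge -1): no H
  Total hydrogens = 5.
Molecular formula: C11H5Cl2FN4O3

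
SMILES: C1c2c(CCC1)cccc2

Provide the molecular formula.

Heavy atoms from the SMILES: 10 C.
Implicit hydrogens by atom environment:
  4 × C: 2 H each → 8
  4 × C (aromatic): 1 H each → 4
  2 × C (aromatic): no H
  Total hydrogens = 12.
Molecular formula: C10H12

C10H12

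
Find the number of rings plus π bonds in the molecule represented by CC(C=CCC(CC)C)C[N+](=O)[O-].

Molecular formula from the SMILES: C10H19NO2.
DoU = (2C + 2 + N − H − X)/2 = (2·10 + 2 + 1 − 19 − 0)/2 = 4/2 = 2.
(Structurally: 0 ring(s) + 2 π bond(s) = 2.)

2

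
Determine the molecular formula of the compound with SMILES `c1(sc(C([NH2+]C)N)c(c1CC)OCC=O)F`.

Heavy atoms from the SMILES: 10 C, 1 F, 2 N, 2 O, 1 S.
Implicit hydrogens by atom environment:
  4 × C (aromatic): no H
  2 × C: 3 H each → 6
  2 × C: 2 H each → 4
  2 × C: 1 H each → 2
  2 × O: no H
  1 × F: no H
  1 × N (charge +1): 2 H
  1 × N: 2 H
  1 × S (aromatic): no H
  Total hydrogens = 16.
Net charge +1.
Molecular formula: C10H16FN2O2S+

C10H16FN2O2S+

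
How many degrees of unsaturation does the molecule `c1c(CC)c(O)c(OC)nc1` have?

4

Molecular formula from the SMILES: C8H11NO2.
DoU = (2C + 2 + N − H − X)/2 = (2·8 + 2 + 1 − 11 − 0)/2 = 8/2 = 4.
(Structurally: 1 ring(s) + 3 π bond(s) = 4.)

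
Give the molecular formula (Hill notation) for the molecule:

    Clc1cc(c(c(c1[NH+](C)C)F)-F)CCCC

Heavy atoms from the SMILES: 12 C, 1 Cl, 2 F, 1 N.
Implicit hydrogens by atom environment:
  5 × C (aromatic): no H
  3 × C: 3 H each → 9
  3 × C: 2 H each → 6
  2 × F: no H
  1 × C (aromatic): 1 H
  1 × Cl: no H
  1 × N (charge +1): 1 H
  Total hydrogens = 17.
Net charge +1.
Molecular formula: C12H17ClF2N+

C12H17ClF2N+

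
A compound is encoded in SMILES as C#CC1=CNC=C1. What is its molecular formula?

Heavy atoms from the SMILES: 6 C, 1 N.
Implicit hydrogens by atom environment:
  3 × C (aromatic): 1 H each → 3
  1 × C: 1 H
  1 × C (aromatic): no H
  1 × C: no H
  1 × N (aromatic): 1 H
  Total hydrogens = 5.
Molecular formula: C6H5N

C6H5N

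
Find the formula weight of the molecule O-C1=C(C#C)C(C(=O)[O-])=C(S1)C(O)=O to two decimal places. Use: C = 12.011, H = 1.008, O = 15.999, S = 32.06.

211.17

Molecular formula: C8H3O5S-.
M = 8×12.011 + 3×1.008 + 5×15.999 + 1×32.06 = 211.17 g/mol.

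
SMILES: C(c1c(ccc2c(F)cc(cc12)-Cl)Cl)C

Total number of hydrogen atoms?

Hydrogens are implicit in SMILES; fill each atom to its normal valence:
  6 × C (aromatic): no H
  4 × C (aromatic): 1 H each → 4
  2 × Cl: no H
  1 × C: 3 H
  1 × C: 2 H
  1 × F: no H
  Total hydrogens = 9.

9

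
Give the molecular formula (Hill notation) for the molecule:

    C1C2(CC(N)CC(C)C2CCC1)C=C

Heavy atoms from the SMILES: 13 C, 1 N.
Implicit hydrogens by atom environment:
  7 × C: 2 H each → 14
  4 × C: 1 H each → 4
  1 × C: 3 H
  1 × C: no H
  1 × N: 2 H
  Total hydrogens = 23.
Molecular formula: C13H23N

C13H23N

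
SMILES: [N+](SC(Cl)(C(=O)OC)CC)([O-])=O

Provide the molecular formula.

Heavy atoms from the SMILES: 5 C, 1 Cl, 1 N, 4 O, 1 S.
Implicit hydrogens by atom environment:
  3 × O: no H
  2 × C: 3 H each → 6
  2 × C: no H
  1 × C: 2 H
  1 × Cl: no H
  1 × N (charge +1): no H
  1 × O (charge -1): no H
  1 × S: no H
  Total hydrogens = 8.
Molecular formula: C5H8ClNO4S

C5H8ClNO4S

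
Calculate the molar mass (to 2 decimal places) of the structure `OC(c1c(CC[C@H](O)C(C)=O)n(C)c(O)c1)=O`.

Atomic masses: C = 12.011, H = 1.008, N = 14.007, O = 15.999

Molecular formula: C11H15NO5.
M = 11×12.011 + 15×1.008 + 1×14.007 + 5×15.999 = 241.24 g/mol.

241.24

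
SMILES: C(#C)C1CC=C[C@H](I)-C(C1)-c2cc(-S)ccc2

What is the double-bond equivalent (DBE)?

Molecular formula from the SMILES: C15H15IS.
DoU = (2C + 2 + N − H − X)/2 = (2·15 + 2 + 0 − 15 − 1)/2 = 16/2 = 8.
(Structurally: 2 ring(s) + 6 π bond(s) = 8.)

8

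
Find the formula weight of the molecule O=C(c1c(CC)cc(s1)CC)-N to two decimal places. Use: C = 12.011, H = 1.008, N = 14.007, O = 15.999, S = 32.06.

Molecular formula: C9H13NOS.
M = 9×12.011 + 13×1.008 + 1×14.007 + 1×15.999 + 1×32.06 = 183.27 g/mol.

183.27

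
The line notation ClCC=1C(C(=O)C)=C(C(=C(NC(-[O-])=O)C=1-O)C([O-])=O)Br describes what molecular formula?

[C11H7BrClNO6]2-

Heavy atoms from the SMILES: 1 Br, 11 C, 1 Cl, 1 N, 6 O.
Implicit hydrogens by atom environment:
  6 × C (aromatic): no H
  3 × C: no H
  3 × O: no H
  2 × O (charge -1): no H
  1 × Br: no H
  1 × C: 3 H
  1 × C: 2 H
  1 × Cl: no H
  1 × N: 1 H
  1 × O: 1 H
  Total hydrogens = 7.
Net charge -2.
Molecular formula: [C11H7BrClNO6]2-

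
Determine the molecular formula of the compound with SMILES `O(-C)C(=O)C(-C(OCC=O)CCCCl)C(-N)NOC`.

C11H21ClN2O5

Heavy atoms from the SMILES: 11 C, 1 Cl, 2 N, 5 O.
Implicit hydrogens by atom environment:
  5 × O: no H
  4 × C: 2 H each → 8
  4 × C: 1 H each → 4
  2 × C: 3 H each → 6
  1 × C: no H
  1 × Cl: no H
  1 × N: 2 H
  1 × N: 1 H
  Total hydrogens = 21.
Molecular formula: C11H21ClN2O5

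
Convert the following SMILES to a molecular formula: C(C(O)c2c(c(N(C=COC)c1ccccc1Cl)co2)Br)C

C16H17BrClNO3

Heavy atoms from the SMILES: 1 Br, 16 C, 1 Cl, 1 N, 3 O.
Implicit hydrogens by atom environment:
  5 × C (aromatic): 1 H each → 5
  5 × C (aromatic): no H
  3 × C: 1 H each → 3
  2 × C: 3 H each → 6
  1 × Br: no H
  1 × C: 2 H
  1 × Cl: no H
  1 × N: no H
  1 × O: 1 H
  1 × O (aromatic): no H
  1 × O: no H
  Total hydrogens = 17.
Molecular formula: C16H17BrClNO3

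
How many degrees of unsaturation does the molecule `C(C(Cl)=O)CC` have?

Molecular formula from the SMILES: C4H7ClO.
DoU = (2C + 2 + N − H − X)/2 = (2·4 + 2 + 0 − 7 − 1)/2 = 2/2 = 1.
(Structurally: 0 ring(s) + 1 π bond(s) = 1.)

1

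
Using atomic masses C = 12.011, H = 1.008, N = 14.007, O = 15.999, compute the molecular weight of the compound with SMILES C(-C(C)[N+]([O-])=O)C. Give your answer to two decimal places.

103.12

Molecular formula: C4H9NO2.
M = 4×12.011 + 9×1.008 + 1×14.007 + 2×15.999 = 103.12 g/mol.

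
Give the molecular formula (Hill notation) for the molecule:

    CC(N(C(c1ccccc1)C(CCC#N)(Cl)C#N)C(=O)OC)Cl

Heavy atoms from the SMILES: 16 C, 2 Cl, 3 N, 2 O.
Implicit hydrogens by atom environment:
  5 × C (aromatic): 1 H each → 5
  4 × C: no H
  3 × N: no H
  2 × C: 3 H each → 6
  2 × C: 2 H each → 4
  2 × C: 1 H each → 2
  2 × Cl: no H
  2 × O: no H
  1 × C (aromatic): no H
  Total hydrogens = 17.
Molecular formula: C16H17Cl2N3O2

C16H17Cl2N3O2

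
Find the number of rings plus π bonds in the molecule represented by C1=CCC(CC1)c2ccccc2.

Molecular formula from the SMILES: C12H14.
DoU = (2C + 2 + N − H − X)/2 = (2·12 + 2 + 0 − 14 − 0)/2 = 12/2 = 6.
(Structurally: 2 ring(s) + 4 π bond(s) = 6.)

6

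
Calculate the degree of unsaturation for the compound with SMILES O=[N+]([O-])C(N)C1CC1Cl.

2

Molecular formula from the SMILES: C4H7ClN2O2.
DoU = (2C + 2 + N − H − X)/2 = (2·4 + 2 + 2 − 7 − 1)/2 = 4/2 = 2.
(Structurally: 1 ring(s) + 1 π bond(s) = 2.)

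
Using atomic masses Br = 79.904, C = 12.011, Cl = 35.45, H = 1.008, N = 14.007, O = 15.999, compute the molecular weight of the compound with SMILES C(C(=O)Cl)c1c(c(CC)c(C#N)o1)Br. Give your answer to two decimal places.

Molecular formula: C9H7BrClNO2.
M = 1×79.904 + 9×12.011 + 1×35.45 + 7×1.008 + 1×14.007 + 2×15.999 = 276.51 g/mol.

276.51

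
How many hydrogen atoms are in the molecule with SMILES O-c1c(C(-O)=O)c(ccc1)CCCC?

Hydrogens are implicit in SMILES; fill each atom to its normal valence:
  3 × C: 2 H each → 6
  3 × C (aromatic): 1 H each → 3
  3 × C (aromatic): no H
  2 × O: 1 H each → 2
  1 × C: 3 H
  1 × C: no H
  1 × O: no H
  Total hydrogens = 14.

14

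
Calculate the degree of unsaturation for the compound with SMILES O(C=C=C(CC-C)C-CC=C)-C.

Molecular formula from the SMILES: C11H18O.
DoU = (2C + 2 + N − H − X)/2 = (2·11 + 2 + 0 − 18 − 0)/2 = 6/2 = 3.
(Structurally: 0 ring(s) + 3 π bond(s) = 3.)

3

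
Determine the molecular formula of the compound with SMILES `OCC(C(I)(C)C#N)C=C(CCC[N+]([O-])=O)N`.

Heavy atoms from the SMILES: 10 C, 1 I, 3 N, 3 O.
Implicit hydrogens by atom environment:
  4 × C: 2 H each → 8
  3 × C: no H
  2 × C: 1 H each → 2
  1 × C: 3 H
  1 × I: no H
  1 × N: 2 H
  1 × N: no H
  1 × N (charge +1): no H
  1 × O: 1 H
  1 × O: no H
  1 × O (charge -1): no H
  Total hydrogens = 16.
Molecular formula: C10H16IN3O3

C10H16IN3O3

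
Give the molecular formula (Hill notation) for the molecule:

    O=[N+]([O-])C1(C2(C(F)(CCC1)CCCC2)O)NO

C10H17FN2O4

Heavy atoms from the SMILES: 10 C, 1 F, 2 N, 4 O.
Implicit hydrogens by atom environment:
  7 × C: 2 H each → 14
  3 × C: no H
  2 × O: 1 H each → 2
  1 × F: no H
  1 × N: 1 H
  1 × N (charge +1): no H
  1 × O: no H
  1 × O (charge -1): no H
  Total hydrogens = 17.
Molecular formula: C10H17FN2O4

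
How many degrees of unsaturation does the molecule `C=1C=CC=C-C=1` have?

Molecular formula from the SMILES: C6H6.
DoU = (2C + 2 + N − H − X)/2 = (2·6 + 2 + 0 − 6 − 0)/2 = 8/2 = 4.
(Structurally: 1 ring(s) + 3 π bond(s) = 4.)

4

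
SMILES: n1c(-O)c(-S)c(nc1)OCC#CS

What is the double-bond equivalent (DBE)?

6

Molecular formula from the SMILES: C7H6N2O2S2.
DoU = (2C + 2 + N − H − X)/2 = (2·7 + 2 + 2 − 6 − 0)/2 = 12/2 = 6.
(Structurally: 1 ring(s) + 5 π bond(s) = 6.)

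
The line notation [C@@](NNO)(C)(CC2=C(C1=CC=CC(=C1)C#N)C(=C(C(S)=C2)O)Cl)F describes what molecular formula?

Heavy atoms from the SMILES: 16 C, 1 Cl, 1 F, 3 N, 2 O, 1 S.
Implicit hydrogens by atom environment:
  7 × C (aromatic): no H
  5 × C (aromatic): 1 H each → 5
  2 × C: no H
  2 × N: 1 H each → 2
  2 × O: 1 H each → 2
  1 × C: 3 H
  1 × C: 2 H
  1 × Cl: no H
  1 × F: no H
  1 × N: no H
  1 × S: 1 H
  Total hydrogens = 15.
Molecular formula: C16H15ClFN3O2S

C16H15ClFN3O2S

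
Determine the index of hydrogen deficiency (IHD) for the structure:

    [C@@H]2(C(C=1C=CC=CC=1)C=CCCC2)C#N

Molecular formula from the SMILES: C14H15N.
DoU = (2C + 2 + N − H − X)/2 = (2·14 + 2 + 1 − 15 − 0)/2 = 16/2 = 8.
(Structurally: 2 ring(s) + 6 π bond(s) = 8.)

8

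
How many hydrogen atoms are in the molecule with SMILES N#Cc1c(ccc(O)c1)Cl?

Hydrogens are implicit in SMILES; fill each atom to its normal valence:
  3 × C (aromatic): 1 H each → 3
  3 × C (aromatic): no H
  1 × C: no H
  1 × Cl: no H
  1 × N: no H
  1 × O: 1 H
  Total hydrogens = 4.

4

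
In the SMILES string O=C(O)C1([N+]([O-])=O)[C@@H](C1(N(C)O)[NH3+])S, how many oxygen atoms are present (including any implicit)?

The symbol for oxygen appears 5 times in the SMILES.

5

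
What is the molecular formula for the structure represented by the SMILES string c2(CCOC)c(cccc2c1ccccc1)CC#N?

Heavy atoms from the SMILES: 17 C, 1 N, 1 O.
Implicit hydrogens by atom environment:
  8 × C (aromatic): 1 H each → 8
  4 × C (aromatic): no H
  3 × C: 2 H each → 6
  1 × C: 3 H
  1 × C: no H
  1 × N: no H
  1 × O: no H
  Total hydrogens = 17.
Molecular formula: C17H17NO

C17H17NO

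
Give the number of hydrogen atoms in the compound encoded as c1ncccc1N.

Hydrogens are implicit in SMILES; fill each atom to its normal valence:
  4 × C (aromatic): 1 H each → 4
  1 × C (aromatic): no H
  1 × N: 2 H
  1 × N (aromatic): no H
  Total hydrogens = 6.

6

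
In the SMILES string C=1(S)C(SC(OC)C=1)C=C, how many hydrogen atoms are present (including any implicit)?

10

Hydrogens are implicit in SMILES; fill each atom to its normal valence:
  4 × C: 1 H each → 4
  1 × C: 3 H
  1 × C: 2 H
  1 × C: no H
  1 × O: no H
  1 × S: 1 H
  1 × S: no H
  Total hydrogens = 10.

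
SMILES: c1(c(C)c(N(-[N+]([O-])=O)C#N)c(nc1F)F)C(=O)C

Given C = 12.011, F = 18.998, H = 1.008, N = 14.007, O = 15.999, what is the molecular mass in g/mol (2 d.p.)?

Molecular formula: C9H6F2N4O3.
M = 9×12.011 + 2×18.998 + 6×1.008 + 4×14.007 + 3×15.999 = 256.17 g/mol.

256.17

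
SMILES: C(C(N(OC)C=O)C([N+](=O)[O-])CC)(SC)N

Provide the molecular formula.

Heavy atoms from the SMILES: 8 C, 3 N, 4 O, 1 S.
Implicit hydrogens by atom environment:
  4 × C: 1 H each → 4
  3 × C: 3 H each → 9
  3 × O: no H
  1 × C: 2 H
  1 × N: 2 H
  1 × N: no H
  1 × N (charge +1): no H
  1 × O (charge -1): no H
  1 × S: no H
  Total hydrogens = 17.
Molecular formula: C8H17N3O4S

C8H17N3O4S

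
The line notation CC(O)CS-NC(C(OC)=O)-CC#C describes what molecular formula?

C9H15NO3S

Heavy atoms from the SMILES: 9 C, 1 N, 3 O, 1 S.
Implicit hydrogens by atom environment:
  3 × C: 1 H each → 3
  2 × C: 3 H each → 6
  2 × C: 2 H each → 4
  2 × C: no H
  2 × O: no H
  1 × N: 1 H
  1 × O: 1 H
  1 × S: no H
  Total hydrogens = 15.
Molecular formula: C9H15NO3S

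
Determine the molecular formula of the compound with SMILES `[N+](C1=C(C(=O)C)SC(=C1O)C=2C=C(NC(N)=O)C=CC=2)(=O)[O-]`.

Heavy atoms from the SMILES: 13 C, 3 N, 5 O, 1 S.
Implicit hydrogens by atom environment:
  6 × C (aromatic): no H
  4 × C (aromatic): 1 H each → 4
  3 × O: no H
  2 × C: no H
  1 × C: 3 H
  1 × N: 2 H
  1 × N: 1 H
  1 × N (charge +1): no H
  1 × O: 1 H
  1 × O (charge -1): no H
  1 × S (aromatic): no H
  Total hydrogens = 11.
Molecular formula: C13H11N3O5S

C13H11N3O5S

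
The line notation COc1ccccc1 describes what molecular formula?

Heavy atoms from the SMILES: 7 C, 1 O.
Implicit hydrogens by atom environment:
  5 × C (aromatic): 1 H each → 5
  1 × C: 3 H
  1 × C (aromatic): no H
  1 × O: no H
  Total hydrogens = 8.
Molecular formula: C7H8O

C7H8O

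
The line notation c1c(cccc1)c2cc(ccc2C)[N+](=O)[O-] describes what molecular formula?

C13H11NO2

Heavy atoms from the SMILES: 13 C, 1 N, 2 O.
Implicit hydrogens by atom environment:
  8 × C (aromatic): 1 H each → 8
  4 × C (aromatic): no H
  1 × C: 3 H
  1 × N (charge +1): no H
  1 × O: no H
  1 × O (charge -1): no H
  Total hydrogens = 11.
Molecular formula: C13H11NO2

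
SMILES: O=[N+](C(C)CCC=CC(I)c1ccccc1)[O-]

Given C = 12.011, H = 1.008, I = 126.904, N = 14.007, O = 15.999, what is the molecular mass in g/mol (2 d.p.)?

345.18

Molecular formula: C13H16INO2.
M = 13×12.011 + 16×1.008 + 1×126.904 + 1×14.007 + 2×15.999 = 345.18 g/mol.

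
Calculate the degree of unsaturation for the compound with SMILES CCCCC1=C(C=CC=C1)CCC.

Molecular formula from the SMILES: C13H20.
DoU = (2C + 2 + N − H − X)/2 = (2·13 + 2 + 0 − 20 − 0)/2 = 8/2 = 4.
(Structurally: 1 ring(s) + 3 π bond(s) = 4.)

4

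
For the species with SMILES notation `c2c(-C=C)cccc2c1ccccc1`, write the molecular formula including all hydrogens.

Heavy atoms from the SMILES: 14 C.
Implicit hydrogens by atom environment:
  9 × C (aromatic): 1 H each → 9
  3 × C (aromatic): no H
  1 × C: 2 H
  1 × C: 1 H
  Total hydrogens = 12.
Molecular formula: C14H12

C14H12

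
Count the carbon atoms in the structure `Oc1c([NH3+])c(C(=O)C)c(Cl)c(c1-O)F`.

8

The symbol for carbon appears 8 times in the SMILES. Lowercase c denotes aromatic carbon and counts toward C.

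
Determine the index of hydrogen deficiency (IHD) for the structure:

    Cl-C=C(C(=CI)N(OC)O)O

2

Molecular formula from the SMILES: C5H7ClINO3.
DoU = (2C + 2 + N − H − X)/2 = (2·5 + 2 + 1 − 7 − 2)/2 = 4/2 = 2.
(Structurally: 0 ring(s) + 2 π bond(s) = 2.)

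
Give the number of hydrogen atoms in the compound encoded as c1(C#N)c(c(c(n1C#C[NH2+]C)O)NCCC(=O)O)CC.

Hydrogens are implicit in SMILES; fill each atom to its normal valence:
  4 × C (aromatic): no H
  4 × C: no H
  3 × C: 2 H each → 6
  2 × C: 3 H each → 6
  2 × O: 1 H each → 2
  1 × N (charge +1): 2 H
  1 × N: 1 H
  1 × N (aromatic): no H
  1 × N: no H
  1 × O: no H
  Total hydrogens = 17.

17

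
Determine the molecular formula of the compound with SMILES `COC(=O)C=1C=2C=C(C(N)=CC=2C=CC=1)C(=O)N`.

C13H12N2O3

Heavy atoms from the SMILES: 13 C, 2 N, 3 O.
Implicit hydrogens by atom environment:
  5 × C (aromatic): 1 H each → 5
  5 × C (aromatic): no H
  3 × O: no H
  2 × C: no H
  2 × N: 2 H each → 4
  1 × C: 3 H
  Total hydrogens = 12.
Molecular formula: C13H12N2O3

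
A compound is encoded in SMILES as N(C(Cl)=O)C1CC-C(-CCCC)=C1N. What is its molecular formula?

Heavy atoms from the SMILES: 10 C, 1 Cl, 2 N, 1 O.
Implicit hydrogens by atom environment:
  5 × C: 2 H each → 10
  3 × C: no H
  1 × C: 3 H
  1 × C: 1 H
  1 × Cl: no H
  1 × N: 2 H
  1 × N: 1 H
  1 × O: no H
  Total hydrogens = 17.
Molecular formula: C10H17ClN2O

C10H17ClN2O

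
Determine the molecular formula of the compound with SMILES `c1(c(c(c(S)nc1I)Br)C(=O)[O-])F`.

C6HBrFINO2S-

Heavy atoms from the SMILES: 1 Br, 6 C, 1 F, 1 I, 1 N, 2 O, 1 S.
Implicit hydrogens by atom environment:
  5 × C (aromatic): no H
  1 × Br: no H
  1 × C: no H
  1 × F: no H
  1 × I: no H
  1 × N (aromatic): no H
  1 × O: no H
  1 × O (charge -1): no H
  1 × S: 1 H
  Total hydrogens = 1.
Net charge -1.
Molecular formula: C6HBrFINO2S-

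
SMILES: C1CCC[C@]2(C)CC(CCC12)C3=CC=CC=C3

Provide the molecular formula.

C17H24

Heavy atoms from the SMILES: 17 C.
Implicit hydrogens by atom environment:
  7 × C: 2 H each → 14
  5 × C (aromatic): 1 H each → 5
  2 × C: 1 H each → 2
  1 × C: 3 H
  1 × C: no H
  1 × C (aromatic): no H
  Total hydrogens = 24.
Molecular formula: C17H24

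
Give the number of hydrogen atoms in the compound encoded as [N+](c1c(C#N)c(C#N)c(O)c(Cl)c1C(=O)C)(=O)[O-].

Hydrogens are implicit in SMILES; fill each atom to its normal valence:
  6 × C (aromatic): no H
  3 × C: no H
  2 × N: no H
  2 × O: no H
  1 × C: 3 H
  1 × Cl: no H
  1 × N (charge +1): no H
  1 × O: 1 H
  1 × O (charge -1): no H
  Total hydrogens = 4.

4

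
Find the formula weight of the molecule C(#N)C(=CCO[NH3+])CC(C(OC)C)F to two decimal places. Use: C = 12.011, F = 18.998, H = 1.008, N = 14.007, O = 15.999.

203.24

Molecular formula: C9H16FN2O2+.
M = 9×12.011 + 1×18.998 + 16×1.008 + 2×14.007 + 2×15.999 = 203.24 g/mol.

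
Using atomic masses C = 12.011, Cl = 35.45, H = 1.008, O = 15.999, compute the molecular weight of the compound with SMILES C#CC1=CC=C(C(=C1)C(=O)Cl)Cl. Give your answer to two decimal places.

Molecular formula: C9H4Cl2O.
M = 9×12.011 + 2×35.45 + 4×1.008 + 1×15.999 = 199.03 g/mol.

199.03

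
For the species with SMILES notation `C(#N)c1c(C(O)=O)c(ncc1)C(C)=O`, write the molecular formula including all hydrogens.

C9H6N2O3

Heavy atoms from the SMILES: 9 C, 2 N, 3 O.
Implicit hydrogens by atom environment:
  3 × C (aromatic): no H
  3 × C: no H
  2 × C (aromatic): 1 H each → 2
  2 × O: no H
  1 × C: 3 H
  1 × N (aromatic): no H
  1 × N: no H
  1 × O: 1 H
  Total hydrogens = 6.
Molecular formula: C9H6N2O3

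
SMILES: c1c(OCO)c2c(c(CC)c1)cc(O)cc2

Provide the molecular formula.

Heavy atoms from the SMILES: 13 C, 3 O.
Implicit hydrogens by atom environment:
  5 × C (aromatic): 1 H each → 5
  5 × C (aromatic): no H
  2 × C: 2 H each → 4
  2 × O: 1 H each → 2
  1 × C: 3 H
  1 × O: no H
  Total hydrogens = 14.
Molecular formula: C13H14O3

C13H14O3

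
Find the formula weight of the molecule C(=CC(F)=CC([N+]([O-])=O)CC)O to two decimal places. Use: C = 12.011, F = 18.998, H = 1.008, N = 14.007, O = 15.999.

Molecular formula: C7H10FNO3.
M = 7×12.011 + 1×18.998 + 10×1.008 + 1×14.007 + 3×15.999 = 175.16 g/mol.

175.16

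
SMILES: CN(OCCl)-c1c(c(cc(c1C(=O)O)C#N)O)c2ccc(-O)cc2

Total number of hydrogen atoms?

13

Hydrogens are implicit in SMILES; fill each atom to its normal valence:
  7 × C (aromatic): no H
  5 × C (aromatic): 1 H each → 5
  3 × O: 1 H each → 3
  2 × C: no H
  2 × N: no H
  2 × O: no H
  1 × C: 3 H
  1 × C: 2 H
  1 × Cl: no H
  Total hydrogens = 13.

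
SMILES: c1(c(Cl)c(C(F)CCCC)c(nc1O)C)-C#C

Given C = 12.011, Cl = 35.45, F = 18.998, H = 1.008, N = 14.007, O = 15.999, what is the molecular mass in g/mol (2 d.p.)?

Molecular formula: C13H15ClFNO.
M = 13×12.011 + 1×35.45 + 1×18.998 + 15×1.008 + 1×14.007 + 1×15.999 = 255.72 g/mol.

255.72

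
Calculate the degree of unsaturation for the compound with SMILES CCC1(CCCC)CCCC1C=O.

Molecular formula from the SMILES: C12H22O.
DoU = (2C + 2 + N − H − X)/2 = (2·12 + 2 + 0 − 22 − 0)/2 = 4/2 = 2.
(Structurally: 1 ring(s) + 1 π bond(s) = 2.)

2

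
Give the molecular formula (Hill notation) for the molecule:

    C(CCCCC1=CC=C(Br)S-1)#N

C9H10BrNS

Heavy atoms from the SMILES: 1 Br, 9 C, 1 N, 1 S.
Implicit hydrogens by atom environment:
  4 × C: 2 H each → 8
  2 × C (aromatic): 1 H each → 2
  2 × C (aromatic): no H
  1 × Br: no H
  1 × C: no H
  1 × N: no H
  1 × S (aromatic): no H
  Total hydrogens = 10.
Molecular formula: C9H10BrNS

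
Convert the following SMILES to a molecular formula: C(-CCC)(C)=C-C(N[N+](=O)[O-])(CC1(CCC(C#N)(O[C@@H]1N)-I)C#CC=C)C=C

C20H27IN4O3

Heavy atoms from the SMILES: 20 C, 1 I, 4 N, 3 O.
Implicit hydrogens by atom environment:
  7 × C: 2 H each → 14
  7 × C: no H
  4 × C: 1 H each → 4
  2 × C: 3 H each → 6
  2 × O: no H
  1 × I: no H
  1 × N: 2 H
  1 × N: 1 H
  1 × N: no H
  1 × N (charge +1): no H
  1 × O (charge -1): no H
  Total hydrogens = 27.
Molecular formula: C20H27IN4O3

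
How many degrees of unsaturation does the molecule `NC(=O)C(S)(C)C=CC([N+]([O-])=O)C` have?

Molecular formula from the SMILES: C7H12N2O3S.
DoU = (2C + 2 + N − H − X)/2 = (2·7 + 2 + 2 − 12 − 0)/2 = 6/2 = 3.
(Structurally: 0 ring(s) + 3 π bond(s) = 3.)

3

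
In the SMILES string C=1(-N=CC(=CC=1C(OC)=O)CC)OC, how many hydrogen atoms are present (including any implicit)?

13

Hydrogens are implicit in SMILES; fill each atom to its normal valence:
  3 × C: 3 H each → 9
  3 × C (aromatic): no H
  3 × O: no H
  2 × C (aromatic): 1 H each → 2
  1 × C: 2 H
  1 × C: no H
  1 × N (aromatic): no H
  Total hydrogens = 13.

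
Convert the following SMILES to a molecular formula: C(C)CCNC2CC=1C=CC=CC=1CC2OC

Heavy atoms from the SMILES: 15 C, 1 N, 1 O.
Implicit hydrogens by atom environment:
  5 × C: 2 H each → 10
  4 × C (aromatic): 1 H each → 4
  2 × C: 3 H each → 6
  2 × C: 1 H each → 2
  2 × C (aromatic): no H
  1 × N: 1 H
  1 × O: no H
  Total hydrogens = 23.
Molecular formula: C15H23NO

C15H23NO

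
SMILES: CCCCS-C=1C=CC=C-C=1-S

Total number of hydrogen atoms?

14

Hydrogens are implicit in SMILES; fill each atom to its normal valence:
  4 × C (aromatic): 1 H each → 4
  3 × C: 2 H each → 6
  2 × C (aromatic): no H
  1 × C: 3 H
  1 × S: 1 H
  1 × S: no H
  Total hydrogens = 14.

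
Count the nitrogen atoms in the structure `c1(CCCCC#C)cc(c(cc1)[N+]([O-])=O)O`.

The symbol for nitrogen appears 1 time in the SMILES.

1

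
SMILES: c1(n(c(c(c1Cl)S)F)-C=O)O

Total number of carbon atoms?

5

The symbol for carbon appears 5 times in the SMILES. Lowercase c denotes aromatic carbon and counts toward C.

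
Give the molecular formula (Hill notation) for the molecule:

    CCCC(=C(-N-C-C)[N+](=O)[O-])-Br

C7H13BrN2O2

Heavy atoms from the SMILES: 1 Br, 7 C, 2 N, 2 O.
Implicit hydrogens by atom environment:
  3 × C: 2 H each → 6
  2 × C: 3 H each → 6
  2 × C: no H
  1 × Br: no H
  1 × N: 1 H
  1 × N (charge +1): no H
  1 × O: no H
  1 × O (charge -1): no H
  Total hydrogens = 13.
Molecular formula: C7H13BrN2O2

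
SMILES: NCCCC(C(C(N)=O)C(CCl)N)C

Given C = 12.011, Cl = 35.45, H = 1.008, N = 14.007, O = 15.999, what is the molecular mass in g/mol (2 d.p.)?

221.73

Molecular formula: C9H20ClN3O.
M = 9×12.011 + 1×35.45 + 20×1.008 + 3×14.007 + 1×15.999 = 221.73 g/mol.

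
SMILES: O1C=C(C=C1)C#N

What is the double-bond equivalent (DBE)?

5

Molecular formula from the SMILES: C5H3NO.
DoU = (2C + 2 + N − H − X)/2 = (2·5 + 2 + 1 − 3 − 0)/2 = 10/2 = 5.
(Structurally: 1 ring(s) + 4 π bond(s) = 5.)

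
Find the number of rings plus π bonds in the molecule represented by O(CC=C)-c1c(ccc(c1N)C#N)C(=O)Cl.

Molecular formula from the SMILES: C11H9ClN2O2.
DoU = (2C + 2 + N − H − X)/2 = (2·11 + 2 + 2 − 9 − 1)/2 = 16/2 = 8.
(Structurally: 1 ring(s) + 7 π bond(s) = 8.)

8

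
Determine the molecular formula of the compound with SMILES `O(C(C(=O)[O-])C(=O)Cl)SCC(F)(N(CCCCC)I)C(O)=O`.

Heavy atoms from the SMILES: 11 C, 1 Cl, 1 F, 1 I, 1 N, 6 O, 1 S.
Implicit hydrogens by atom environment:
  5 × C: 2 H each → 10
  4 × C: no H
  4 × O: no H
  1 × C: 3 H
  1 × C: 1 H
  1 × Cl: no H
  1 × F: no H
  1 × I: no H
  1 × N: no H
  1 × O: 1 H
  1 × O (charge -1): no H
  1 × S: no H
  Total hydrogens = 15.
Net charge -1.
Molecular formula: C11H15ClFINO6S-

C11H15ClFINO6S-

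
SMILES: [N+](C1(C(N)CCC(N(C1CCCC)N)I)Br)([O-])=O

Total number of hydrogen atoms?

20

Hydrogens are implicit in SMILES; fill each atom to its normal valence:
  5 × C: 2 H each → 10
  3 × C: 1 H each → 3
  2 × N: 2 H each → 4
  1 × Br: no H
  1 × C: 3 H
  1 × C: no H
  1 × I: no H
  1 × N: no H
  1 × N (charge +1): no H
  1 × O: no H
  1 × O (charge -1): no H
  Total hydrogens = 20.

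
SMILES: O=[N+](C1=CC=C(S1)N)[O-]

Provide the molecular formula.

Heavy atoms from the SMILES: 4 C, 2 N, 2 O, 1 S.
Implicit hydrogens by atom environment:
  2 × C (aromatic): 1 H each → 2
  2 × C (aromatic): no H
  1 × N: 2 H
  1 × N (charge +1): no H
  1 × O: no H
  1 × O (charge -1): no H
  1 × S (aromatic): no H
  Total hydrogens = 4.
Molecular formula: C4H4N2O2S

C4H4N2O2S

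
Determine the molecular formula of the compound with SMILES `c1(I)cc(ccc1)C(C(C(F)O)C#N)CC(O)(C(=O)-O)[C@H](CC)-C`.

Heavy atoms from the SMILES: 17 C, 1 F, 1 I, 1 N, 4 O.
Implicit hydrogens by atom environment:
  4 × C: 1 H each → 4
  4 × C (aromatic): 1 H each → 4
  3 × C: no H
  3 × O: 1 H each → 3
  2 × C: 3 H each → 6
  2 × C: 2 H each → 4
  2 × C (aromatic): no H
  1 × F: no H
  1 × I: no H
  1 × N: no H
  1 × O: no H
  Total hydrogens = 21.
Molecular formula: C17H21FINO4

C17H21FINO4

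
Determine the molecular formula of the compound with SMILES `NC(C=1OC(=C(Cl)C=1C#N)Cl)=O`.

Heavy atoms from the SMILES: 6 C, 2 Cl, 2 N, 2 O.
Implicit hydrogens by atom environment:
  4 × C (aromatic): no H
  2 × C: no H
  2 × Cl: no H
  1 × N: 2 H
  1 × N: no H
  1 × O (aromatic): no H
  1 × O: no H
  Total hydrogens = 2.
Molecular formula: C6H2Cl2N2O2

C6H2Cl2N2O2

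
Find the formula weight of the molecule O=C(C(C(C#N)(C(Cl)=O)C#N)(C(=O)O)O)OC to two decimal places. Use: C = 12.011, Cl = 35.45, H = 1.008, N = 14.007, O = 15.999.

260.59

Molecular formula: C8H5ClN2O6.
M = 8×12.011 + 1×35.45 + 5×1.008 + 2×14.007 + 6×15.999 = 260.59 g/mol.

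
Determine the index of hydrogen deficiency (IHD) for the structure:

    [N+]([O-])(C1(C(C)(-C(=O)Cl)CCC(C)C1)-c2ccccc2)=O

Molecular formula from the SMILES: C15H18ClNO3.
DoU = (2C + 2 + N − H − X)/2 = (2·15 + 2 + 1 − 18 − 1)/2 = 14/2 = 7.
(Structurally: 2 ring(s) + 5 π bond(s) = 7.)

7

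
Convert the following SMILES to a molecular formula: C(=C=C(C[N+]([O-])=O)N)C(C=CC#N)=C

C9H9N3O2

Heavy atoms from the SMILES: 9 C, 3 N, 2 O.
Implicit hydrogens by atom environment:
  4 × C: no H
  3 × C: 1 H each → 3
  2 × C: 2 H each → 4
  1 × N: 2 H
  1 × N: no H
  1 × N (charge +1): no H
  1 × O: no H
  1 × O (charge -1): no H
  Total hydrogens = 9.
Molecular formula: C9H9N3O2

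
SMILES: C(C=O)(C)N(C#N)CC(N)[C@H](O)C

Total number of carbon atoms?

8

The symbol for carbon appears 8 times in the SMILES.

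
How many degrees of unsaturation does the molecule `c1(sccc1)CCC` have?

3

Molecular formula from the SMILES: C7H10S.
DoU = (2C + 2 + N − H − X)/2 = (2·7 + 2 + 0 − 10 − 0)/2 = 6/2 = 3.
(Structurally: 1 ring(s) + 2 π bond(s) = 3.)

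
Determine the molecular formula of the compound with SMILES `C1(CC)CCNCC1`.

C7H15N

Heavy atoms from the SMILES: 7 C, 1 N.
Implicit hydrogens by atom environment:
  5 × C: 2 H each → 10
  1 × C: 3 H
  1 × C: 1 H
  1 × N: 1 H
  Total hydrogens = 15.
Molecular formula: C7H15N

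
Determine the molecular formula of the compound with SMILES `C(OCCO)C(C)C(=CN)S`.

Heavy atoms from the SMILES: 7 C, 1 N, 2 O, 1 S.
Implicit hydrogens by atom environment:
  3 × C: 2 H each → 6
  2 × C: 1 H each → 2
  1 × C: 3 H
  1 × C: no H
  1 × N: 2 H
  1 × O: 1 H
  1 × O: no H
  1 × S: 1 H
  Total hydrogens = 15.
Molecular formula: C7H15NO2S

C7H15NO2S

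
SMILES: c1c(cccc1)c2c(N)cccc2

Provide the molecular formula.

C12H11N

Heavy atoms from the SMILES: 12 C, 1 N.
Implicit hydrogens by atom environment:
  9 × C (aromatic): 1 H each → 9
  3 × C (aromatic): no H
  1 × N: 2 H
  Total hydrogens = 11.
Molecular formula: C12H11N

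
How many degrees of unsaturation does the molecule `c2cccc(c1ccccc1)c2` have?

8

Molecular formula from the SMILES: C12H10.
DoU = (2C + 2 + N − H − X)/2 = (2·12 + 2 + 0 − 10 − 0)/2 = 16/2 = 8.
(Structurally: 2 ring(s) + 6 π bond(s) = 8.)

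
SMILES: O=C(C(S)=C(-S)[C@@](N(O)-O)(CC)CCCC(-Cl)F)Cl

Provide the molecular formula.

C10H16Cl2FNO3S2

Heavy atoms from the SMILES: 10 C, 2 Cl, 1 F, 1 N, 3 O, 2 S.
Implicit hydrogens by atom environment:
  4 × C: 2 H each → 8
  4 × C: no H
  2 × Cl: no H
  2 × O: 1 H each → 2
  2 × S: 1 H each → 2
  1 × C: 3 H
  1 × C: 1 H
  1 × F: no H
  1 × N: no H
  1 × O: no H
  Total hydrogens = 16.
Molecular formula: C10H16Cl2FNO3S2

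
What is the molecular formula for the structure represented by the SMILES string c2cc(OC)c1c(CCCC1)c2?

C11H14O

Heavy atoms from the SMILES: 11 C, 1 O.
Implicit hydrogens by atom environment:
  4 × C: 2 H each → 8
  3 × C (aromatic): 1 H each → 3
  3 × C (aromatic): no H
  1 × C: 3 H
  1 × O: no H
  Total hydrogens = 14.
Molecular formula: C11H14O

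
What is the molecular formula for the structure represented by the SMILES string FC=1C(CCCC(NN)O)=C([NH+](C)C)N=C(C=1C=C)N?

Heavy atoms from the SMILES: 13 C, 1 F, 5 N, 1 O.
Implicit hydrogens by atom environment:
  5 × C (aromatic): no H
  4 × C: 2 H each → 8
  2 × C: 3 H each → 6
  2 × C: 1 H each → 2
  2 × N: 2 H each → 4
  1 × F: no H
  1 × N (charge +1): 1 H
  1 × N: 1 H
  1 × N (aromatic): no H
  1 × O: 1 H
  Total hydrogens = 23.
Net charge +1.
Molecular formula: C13H23FN5O+

C13H23FN5O+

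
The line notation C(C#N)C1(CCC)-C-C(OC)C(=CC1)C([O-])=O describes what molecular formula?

Heavy atoms from the SMILES: 13 C, 1 N, 3 O.
Implicit hydrogens by atom environment:
  5 × C: 2 H each → 10
  4 × C: no H
  2 × C: 3 H each → 6
  2 × C: 1 H each → 2
  2 × O: no H
  1 × N: no H
  1 × O (charge -1): no H
  Total hydrogens = 18.
Net charge -1.
Molecular formula: C13H18NO3-

C13H18NO3-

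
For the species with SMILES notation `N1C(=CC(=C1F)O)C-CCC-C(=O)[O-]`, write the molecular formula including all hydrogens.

Heavy atoms from the SMILES: 9 C, 1 F, 1 N, 3 O.
Implicit hydrogens by atom environment:
  4 × C: 2 H each → 8
  3 × C (aromatic): no H
  1 × C (aromatic): 1 H
  1 × C: no H
  1 × F: no H
  1 × N (aromatic): 1 H
  1 × O: 1 H
  1 × O: no H
  1 × O (charge -1): no H
  Total hydrogens = 11.
Net charge -1.
Molecular formula: C9H11FNO3-

C9H11FNO3-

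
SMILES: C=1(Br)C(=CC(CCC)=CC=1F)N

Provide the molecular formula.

Heavy atoms from the SMILES: 1 Br, 9 C, 1 F, 1 N.
Implicit hydrogens by atom environment:
  4 × C (aromatic): no H
  2 × C: 2 H each → 4
  2 × C (aromatic): 1 H each → 2
  1 × Br: no H
  1 × C: 3 H
  1 × F: no H
  1 × N: 2 H
  Total hydrogens = 11.
Molecular formula: C9H11BrFN

C9H11BrFN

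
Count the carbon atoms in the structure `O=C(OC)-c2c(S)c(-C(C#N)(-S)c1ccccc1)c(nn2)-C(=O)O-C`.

16

The symbol for carbon appears 16 times in the SMILES. Lowercase c denotes aromatic carbon and counts toward C.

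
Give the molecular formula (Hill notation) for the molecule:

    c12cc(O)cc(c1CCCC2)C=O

Heavy atoms from the SMILES: 11 C, 2 O.
Implicit hydrogens by atom environment:
  4 × C: 2 H each → 8
  4 × C (aromatic): no H
  2 × C (aromatic): 1 H each → 2
  1 × C: 1 H
  1 × O: 1 H
  1 × O: no H
  Total hydrogens = 12.
Molecular formula: C11H12O2

C11H12O2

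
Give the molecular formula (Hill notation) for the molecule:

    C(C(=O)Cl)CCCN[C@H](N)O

C6H13ClN2O2

Heavy atoms from the SMILES: 6 C, 1 Cl, 2 N, 2 O.
Implicit hydrogens by atom environment:
  4 × C: 2 H each → 8
  1 × C: 1 H
  1 × C: no H
  1 × Cl: no H
  1 × N: 2 H
  1 × N: 1 H
  1 × O: 1 H
  1 × O: no H
  Total hydrogens = 13.
Molecular formula: C6H13ClN2O2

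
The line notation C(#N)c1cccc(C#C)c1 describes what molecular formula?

Heavy atoms from the SMILES: 9 C, 1 N.
Implicit hydrogens by atom environment:
  4 × C (aromatic): 1 H each → 4
  2 × C (aromatic): no H
  2 × C: no H
  1 × C: 1 H
  1 × N: no H
  Total hydrogens = 5.
Molecular formula: C9H5N

C9H5N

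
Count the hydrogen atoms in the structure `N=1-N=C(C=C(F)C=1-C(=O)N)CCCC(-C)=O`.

12

Hydrogens are implicit in SMILES; fill each atom to its normal valence:
  3 × C: 2 H each → 6
  3 × C (aromatic): no H
  2 × C: no H
  2 × N (aromatic): no H
  2 × O: no H
  1 × C: 3 H
  1 × C (aromatic): 1 H
  1 × F: no H
  1 × N: 2 H
  Total hydrogens = 12.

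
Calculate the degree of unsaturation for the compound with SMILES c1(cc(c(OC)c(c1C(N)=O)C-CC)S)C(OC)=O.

6

Molecular formula from the SMILES: C13H17NO4S.
DoU = (2C + 2 + N − H − X)/2 = (2·13 + 2 + 1 − 17 − 0)/2 = 12/2 = 6.
(Structurally: 1 ring(s) + 5 π bond(s) = 6.)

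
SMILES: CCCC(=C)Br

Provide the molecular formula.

C5H9Br

Heavy atoms from the SMILES: 1 Br, 5 C.
Implicit hydrogens by atom environment:
  3 × C: 2 H each → 6
  1 × Br: no H
  1 × C: 3 H
  1 × C: no H
  Total hydrogens = 9.
Molecular formula: C5H9Br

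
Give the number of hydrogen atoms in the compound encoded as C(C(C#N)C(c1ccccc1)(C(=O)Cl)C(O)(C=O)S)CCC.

Hydrogens are implicit in SMILES; fill each atom to its normal valence:
  5 × C (aromatic): 1 H each → 5
  4 × C: no H
  3 × C: 2 H each → 6
  2 × C: 1 H each → 2
  2 × O: no H
  1 × C: 3 H
  1 × C (aromatic): no H
  1 × Cl: no H
  1 × N: no H
  1 × O: 1 H
  1 × S: 1 H
  Total hydrogens = 18.

18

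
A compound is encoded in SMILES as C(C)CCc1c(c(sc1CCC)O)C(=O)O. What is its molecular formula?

Heavy atoms from the SMILES: 12 C, 3 O, 1 S.
Implicit hydrogens by atom environment:
  5 × C: 2 H each → 10
  4 × C (aromatic): no H
  2 × C: 3 H each → 6
  2 × O: 1 H each → 2
  1 × C: no H
  1 × O: no H
  1 × S (aromatic): no H
  Total hydrogens = 18.
Molecular formula: C12H18O3S

C12H18O3S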